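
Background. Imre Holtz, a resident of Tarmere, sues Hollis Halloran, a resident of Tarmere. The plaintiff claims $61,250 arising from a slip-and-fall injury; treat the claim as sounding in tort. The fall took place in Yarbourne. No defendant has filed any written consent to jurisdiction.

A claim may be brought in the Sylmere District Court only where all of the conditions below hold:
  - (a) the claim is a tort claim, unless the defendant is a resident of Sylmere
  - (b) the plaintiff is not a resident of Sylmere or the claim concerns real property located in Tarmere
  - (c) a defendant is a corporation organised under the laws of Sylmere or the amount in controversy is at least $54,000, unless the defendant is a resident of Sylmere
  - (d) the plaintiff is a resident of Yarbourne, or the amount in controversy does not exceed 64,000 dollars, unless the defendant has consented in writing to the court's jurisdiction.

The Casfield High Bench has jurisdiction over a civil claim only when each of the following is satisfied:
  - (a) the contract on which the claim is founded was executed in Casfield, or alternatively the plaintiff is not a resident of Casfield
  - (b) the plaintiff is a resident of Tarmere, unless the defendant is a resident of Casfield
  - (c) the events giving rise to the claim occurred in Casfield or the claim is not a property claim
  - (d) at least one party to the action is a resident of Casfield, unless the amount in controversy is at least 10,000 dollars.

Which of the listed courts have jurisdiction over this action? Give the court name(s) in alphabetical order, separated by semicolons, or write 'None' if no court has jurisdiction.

The Sylmere District Court:
  (a) The claim is a tort claim. Satisfied.
  (b) The plaintiff resides in Tarmere, which is not Sylmere, so one alternative holds. Satisfied.
  (c) The amount in controversy is USD 61,250, which meets the 54,000 dollars floor — that alternative is enough. Met.
  (d) The amount in controversy is $61,250, within the 64,000 dollars ceiling — that alternative is enough. Met.
  → Every requirement is satisfied — jurisdiction.
The Casfield High Bench:
  (a) The plaintiff resides in Tarmere, which is not Casfield — that alternative is enough. Met.
  (b) The plaintiff resides in Tarmere. Met.
  (c) The claim is a tort claim, not a property claim, which satisfies one of the alternatives. Met.
  (d) No party resides in Casfield. However, the amount in controversy is 61,250 dollars, which meets the USD 10,000 floor, so the 'unless' proviso supplies this condition. Met.
  → Jurisdiction lies.

the Casfield High Bench; the Sylmere District Court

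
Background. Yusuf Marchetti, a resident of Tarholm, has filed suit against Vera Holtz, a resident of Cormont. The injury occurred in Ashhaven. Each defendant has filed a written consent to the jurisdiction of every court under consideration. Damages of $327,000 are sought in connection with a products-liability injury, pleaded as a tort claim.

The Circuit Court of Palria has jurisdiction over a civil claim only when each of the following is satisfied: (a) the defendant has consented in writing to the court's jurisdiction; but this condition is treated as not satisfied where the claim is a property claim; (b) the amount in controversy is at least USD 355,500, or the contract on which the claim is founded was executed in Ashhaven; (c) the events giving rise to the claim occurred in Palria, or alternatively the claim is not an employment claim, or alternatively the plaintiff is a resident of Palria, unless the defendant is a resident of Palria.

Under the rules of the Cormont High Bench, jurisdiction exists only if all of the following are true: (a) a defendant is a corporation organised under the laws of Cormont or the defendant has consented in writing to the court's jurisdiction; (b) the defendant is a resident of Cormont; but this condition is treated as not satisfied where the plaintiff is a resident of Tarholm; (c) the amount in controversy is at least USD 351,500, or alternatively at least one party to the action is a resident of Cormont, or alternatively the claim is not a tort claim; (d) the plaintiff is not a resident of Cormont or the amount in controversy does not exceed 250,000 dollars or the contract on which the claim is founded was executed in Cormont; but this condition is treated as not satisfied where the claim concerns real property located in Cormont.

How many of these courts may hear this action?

The Circuit Court of Palria:
  (a) Every defendant has filed written consent. The exception is not triggered, since the claim is a tort claim, not a property claim. Satisfied.
  (b) The amount in controversy is 327,000 dollars, below the $355,500 floor; no contract (and hence no place of execution) is alleged — no alternative holds. Not met.
  (c) The claim is a tort claim, not an employment claim — that alternative is enough. Condition met.
  → Not every requirement is met — no jurisdiction.
The Cormont High Bench:
  (a) Every defendant has filed written consent, which satisfies one of the alternatives. Satisfied.
  (b) The defendant resides in Cormont. However, the plaintiff resides in Tarholm, which falls within the stated exception and so defeats the condition. Not satisfied.
  (c) Vera Holtz resides in Cormont, so one alternative holds. Satisfied.
  (d) The plaintiff resides in Tarholm, which is not Cormont, so this disjunct is met. And the carve-out is inapplicable — the claim does not concern real property. Met.
  → The court lacks jurisdiction.
No court satisfies all of its conditions.

0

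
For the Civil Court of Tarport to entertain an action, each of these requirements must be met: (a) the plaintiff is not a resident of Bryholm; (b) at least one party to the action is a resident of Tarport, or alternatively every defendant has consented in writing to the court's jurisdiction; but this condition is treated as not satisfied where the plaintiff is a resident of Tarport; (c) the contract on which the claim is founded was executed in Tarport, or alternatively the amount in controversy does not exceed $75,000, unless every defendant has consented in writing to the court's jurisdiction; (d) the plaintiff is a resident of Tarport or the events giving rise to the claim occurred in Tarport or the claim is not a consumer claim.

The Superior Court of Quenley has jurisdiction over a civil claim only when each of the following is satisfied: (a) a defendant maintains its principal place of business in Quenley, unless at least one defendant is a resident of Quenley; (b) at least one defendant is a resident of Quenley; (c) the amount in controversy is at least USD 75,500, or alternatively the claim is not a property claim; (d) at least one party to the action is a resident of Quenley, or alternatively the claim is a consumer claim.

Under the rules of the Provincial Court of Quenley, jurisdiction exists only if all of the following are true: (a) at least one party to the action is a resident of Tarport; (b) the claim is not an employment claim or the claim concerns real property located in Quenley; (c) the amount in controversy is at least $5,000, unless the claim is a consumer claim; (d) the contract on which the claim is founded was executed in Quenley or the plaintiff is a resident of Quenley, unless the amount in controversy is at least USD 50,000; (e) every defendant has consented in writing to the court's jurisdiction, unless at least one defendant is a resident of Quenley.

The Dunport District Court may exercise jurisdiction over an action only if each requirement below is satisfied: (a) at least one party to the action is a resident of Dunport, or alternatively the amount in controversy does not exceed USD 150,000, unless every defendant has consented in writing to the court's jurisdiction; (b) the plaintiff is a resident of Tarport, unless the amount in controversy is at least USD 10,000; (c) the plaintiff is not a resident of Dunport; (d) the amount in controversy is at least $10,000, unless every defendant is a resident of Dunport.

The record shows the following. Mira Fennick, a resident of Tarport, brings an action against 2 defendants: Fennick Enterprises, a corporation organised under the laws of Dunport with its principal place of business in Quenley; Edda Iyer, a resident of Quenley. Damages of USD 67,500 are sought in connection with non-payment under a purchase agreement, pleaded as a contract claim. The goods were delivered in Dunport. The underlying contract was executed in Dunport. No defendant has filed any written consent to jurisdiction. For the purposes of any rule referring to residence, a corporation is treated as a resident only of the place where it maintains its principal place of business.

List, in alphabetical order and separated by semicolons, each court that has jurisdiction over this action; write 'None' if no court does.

The Civil Court of Tarport:
  (a) The plaintiff resides in Tarport, which is not Bryholm. Satisfied.
  (b) Mira Fennick resides in Tarport — that alternative is enough. However, the plaintiff resides in Tarport, which falls within the stated exception and so defeats the condition. Not met.
  (c) The amount in controversy is USD 67,500, within the $75,000 ceiling, so one alternative holds. Met.
  (d) The plaintiff resides in Tarport, so one alternative holds. Condition met.
  → At least one condition fails; no jurisdiction.
The Superior Court of Quenley:
  (a) Fennick Enterprises has its principal place of business in Quenley. Met.
  (b) Fennick Enterprises resides in Quenley. Met.
  (c) The claim is a contract claim, not a property claim — that alternative is enough. Met.
  (d) Fennick Enterprises resides in Quenley, which satisfies one of the alternatives. Met.
  → Jurisdiction lies.
The Provincial Court of Quenley:
  (a) Mira Fennick resides in Tarport. Satisfied.
  (b) The claim is a contract claim, not an employment claim, which satisfies one of the alternatives. Condition met.
  (c) The amount in controversy is $67,500, which meets the 5,000 dollars floor. Condition met.
  (d) The contract was executed in Dunport, not Quenley; the plaintiff resides in Tarport, not Quenley — every alternative fails. However, the amount in controversy is $67,500, which meets the 50,000 dollars floor, so the 'unless' proviso supplies this condition. Satisfied.
  (e) No such written consent has been filed. But Fennick Enterprises resides in Quenley, and the 'unless' clause therefore excuses the requirement. Condition met.
  → Jurisdiction lies.
The Dunport District Court:
  (a) The amount in controversy is USD 67,500, within the USD 150,000 ceiling, so one alternative holds. Condition met.
  (b) The plaintiff resides in Tarport. Met.
  (c) The plaintiff resides in Tarport, which is not Dunport. Satisfied.
  (d) The amount in controversy is USD 67,500, which meets the 10,000 dollars floor. Condition met.
  → Every requirement is satisfied — jurisdiction.

the Dunport District Court; the Provincial Court of Quenley; the Superior Court of Quenley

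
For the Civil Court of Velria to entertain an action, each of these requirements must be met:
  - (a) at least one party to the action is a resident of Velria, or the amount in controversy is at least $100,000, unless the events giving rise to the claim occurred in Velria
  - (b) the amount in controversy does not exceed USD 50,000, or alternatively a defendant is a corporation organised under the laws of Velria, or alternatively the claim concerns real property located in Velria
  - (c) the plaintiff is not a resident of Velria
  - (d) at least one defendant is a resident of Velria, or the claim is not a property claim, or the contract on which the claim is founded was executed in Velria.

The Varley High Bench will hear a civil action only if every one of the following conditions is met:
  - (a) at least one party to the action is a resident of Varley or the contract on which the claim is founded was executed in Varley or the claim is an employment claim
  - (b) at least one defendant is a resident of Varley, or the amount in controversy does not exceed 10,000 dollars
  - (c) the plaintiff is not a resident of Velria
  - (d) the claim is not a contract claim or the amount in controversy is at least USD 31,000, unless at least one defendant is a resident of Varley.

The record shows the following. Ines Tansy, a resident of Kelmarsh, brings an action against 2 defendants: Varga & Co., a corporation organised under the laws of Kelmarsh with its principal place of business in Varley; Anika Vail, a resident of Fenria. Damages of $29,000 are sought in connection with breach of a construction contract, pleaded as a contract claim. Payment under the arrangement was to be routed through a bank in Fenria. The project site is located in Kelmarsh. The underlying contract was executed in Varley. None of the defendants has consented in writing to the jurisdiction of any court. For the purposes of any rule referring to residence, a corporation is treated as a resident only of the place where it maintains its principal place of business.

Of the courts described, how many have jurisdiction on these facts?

1

The Civil Court of Velria:
  (a) No party resides in Velria; the amount in controversy is 29,000 dollars, below the $100,000 floor — every alternative fails. And the operative events occurred in Kelmarsh, not Velria, so the proviso does not save it. Not satisfied.
  (b) The amount in controversy is $29,000, within the 50,000 dollars ceiling, so this disjunct is met. Satisfied.
  (c) The plaintiff resides in Kelmarsh, which is not Velria. Condition met.
  (d) The claim is a contract claim, not a property claim, so this disjunct is met. Satisfied.
  → Not every requirement is met — no jurisdiction.
The Varley High Bench:
  (a) Varga & Co. resides in Varley, which satisfies one of the alternatives. Met.
  (b) Varga & Co. resides in Varley, which satisfies one of the alternatives. Condition met.
  (c) The plaintiff resides in Kelmarsh, which is not Velria. Condition met.
  (d) The claim is a contract claim; the amount in controversy is 29,000 dollars, below the $31,000 floor — none of the alternatives is met. The proviso rescues it, though: Varga & Co. resides in Varley. Satisfied.
  → The court has jurisdiction.
Courts with jurisdiction: the Varley High Bench — 1 in total.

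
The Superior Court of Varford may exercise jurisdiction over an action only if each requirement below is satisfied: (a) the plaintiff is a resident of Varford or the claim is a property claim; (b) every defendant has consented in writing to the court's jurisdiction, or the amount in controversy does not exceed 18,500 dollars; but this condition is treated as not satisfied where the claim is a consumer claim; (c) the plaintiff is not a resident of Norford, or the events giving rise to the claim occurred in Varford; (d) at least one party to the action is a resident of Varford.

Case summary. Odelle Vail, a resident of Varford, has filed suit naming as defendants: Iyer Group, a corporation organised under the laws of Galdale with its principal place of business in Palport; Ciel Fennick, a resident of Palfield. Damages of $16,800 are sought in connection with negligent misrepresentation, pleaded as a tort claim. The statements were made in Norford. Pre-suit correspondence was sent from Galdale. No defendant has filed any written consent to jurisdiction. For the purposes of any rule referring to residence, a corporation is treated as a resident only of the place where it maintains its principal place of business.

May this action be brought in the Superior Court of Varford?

Yes

The Superior Court of Varford:
  (a) The plaintiff resides in Varford, so one alternative holds. Met.
  (b) The amount in controversy is 16,800 dollars, within the 18,500 dollars ceiling, so this disjunct is met. The carve-out does not apply: the claim is a tort claim, not a consumer claim. Condition met.
  (c) The plaintiff resides in Varford, which is not Norford, which satisfies one of the alternatives. Condition met.
  (d) Odelle Vail resides in Varford. Satisfied.
  → Every requirement is satisfied — jurisdiction.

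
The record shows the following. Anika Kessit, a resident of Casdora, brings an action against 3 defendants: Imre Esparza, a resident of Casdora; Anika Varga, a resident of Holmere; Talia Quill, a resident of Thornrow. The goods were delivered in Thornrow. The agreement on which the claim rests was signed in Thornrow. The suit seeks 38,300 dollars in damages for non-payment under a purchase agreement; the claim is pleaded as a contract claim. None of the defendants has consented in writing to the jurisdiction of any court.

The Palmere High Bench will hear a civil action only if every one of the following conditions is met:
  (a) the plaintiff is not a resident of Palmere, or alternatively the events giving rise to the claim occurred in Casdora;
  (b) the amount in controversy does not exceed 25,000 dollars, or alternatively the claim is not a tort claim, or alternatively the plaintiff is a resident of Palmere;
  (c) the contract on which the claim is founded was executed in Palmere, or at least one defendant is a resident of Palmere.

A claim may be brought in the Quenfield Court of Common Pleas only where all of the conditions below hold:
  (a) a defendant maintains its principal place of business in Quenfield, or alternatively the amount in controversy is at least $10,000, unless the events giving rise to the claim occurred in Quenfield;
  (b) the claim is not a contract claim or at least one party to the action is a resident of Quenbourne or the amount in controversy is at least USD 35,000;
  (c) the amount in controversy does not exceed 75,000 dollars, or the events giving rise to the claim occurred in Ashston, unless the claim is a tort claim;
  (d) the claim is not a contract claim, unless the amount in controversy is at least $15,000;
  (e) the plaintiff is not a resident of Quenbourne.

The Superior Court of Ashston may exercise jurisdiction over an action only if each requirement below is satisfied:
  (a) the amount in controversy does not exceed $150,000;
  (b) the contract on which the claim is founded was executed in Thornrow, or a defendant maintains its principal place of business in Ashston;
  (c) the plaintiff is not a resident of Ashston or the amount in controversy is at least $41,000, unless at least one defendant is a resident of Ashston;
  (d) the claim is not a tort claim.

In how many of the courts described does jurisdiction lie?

2

The Palmere High Bench:
  (a) The plaintiff resides in Casdora, which is not Palmere, so this disjunct is met. Met.
  (b) The claim is a contract claim, not a tort claim — that alternative is enough. Met.
  (c) The contract was executed in Thornrow, not Palmere; no defendant resides in Palmere (they reside in Casdora, Holmere, Thornrow) — every alternative fails. Not satisfied.
  → The court lacks jurisdiction.
The Quenfield Court of Common Pleas:
  (a) The amount in controversy is $38,300, which meets the $10,000 floor — that alternative is enough. Condition met.
  (b) The amount in controversy is 38,300 dollars, which meets the 35,000 dollars floor, which satisfies one of the alternatives. Condition met.
  (c) The amount in controversy is 38,300 dollars, within the 75,000 dollars ceiling, which satisfies one of the alternatives. Met.
  (d) The claim is a contract claim. However, the amount in controversy is 38,300 dollars, which meets the 15,000 dollars floor, so the 'unless' proviso supplies this condition. Satisfied.
  (e) The plaintiff resides in Casdora, which is not Quenbourne. Condition met.
  → Every requirement is satisfied — jurisdiction.
The Superior Court of Ashston:
  (a) The amount in controversy is $38,300, within the 150,000 dollars ceiling. Met.
  (b) The contract was executed in Thornrow, which satisfies one of the alternatives. Condition met.
  (c) The plaintiff resides in Casdora, which is not Ashston, so one alternative holds. Met.
  (d) The claim is a contract claim, not a tort claim. Condition met.
  → Jurisdiction lies.
Courts with jurisdiction: the Quenfield Court of Common Pleas, the Superior Court of Ashston — 2 in total.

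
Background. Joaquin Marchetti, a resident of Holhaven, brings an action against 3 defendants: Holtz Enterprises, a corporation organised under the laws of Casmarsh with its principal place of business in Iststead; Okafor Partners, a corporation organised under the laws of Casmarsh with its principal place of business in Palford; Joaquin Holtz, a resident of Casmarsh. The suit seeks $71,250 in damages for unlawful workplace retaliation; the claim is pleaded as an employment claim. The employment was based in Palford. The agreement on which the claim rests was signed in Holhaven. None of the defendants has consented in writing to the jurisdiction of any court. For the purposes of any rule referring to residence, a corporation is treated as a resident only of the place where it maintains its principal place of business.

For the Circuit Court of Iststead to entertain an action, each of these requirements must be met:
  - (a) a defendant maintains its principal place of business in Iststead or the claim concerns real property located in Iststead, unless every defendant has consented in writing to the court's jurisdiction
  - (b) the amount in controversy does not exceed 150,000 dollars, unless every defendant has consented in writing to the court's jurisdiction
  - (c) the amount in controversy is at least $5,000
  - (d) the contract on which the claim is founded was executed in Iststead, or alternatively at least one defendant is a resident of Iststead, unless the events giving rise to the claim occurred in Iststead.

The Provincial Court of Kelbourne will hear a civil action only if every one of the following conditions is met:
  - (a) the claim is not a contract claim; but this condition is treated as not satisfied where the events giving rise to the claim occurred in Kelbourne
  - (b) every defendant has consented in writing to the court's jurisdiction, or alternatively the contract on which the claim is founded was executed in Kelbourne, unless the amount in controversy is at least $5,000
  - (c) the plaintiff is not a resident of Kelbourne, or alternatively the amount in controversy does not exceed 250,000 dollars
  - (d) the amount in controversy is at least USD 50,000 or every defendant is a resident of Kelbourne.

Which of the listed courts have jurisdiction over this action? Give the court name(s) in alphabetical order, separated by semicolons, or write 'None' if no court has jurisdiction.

the Circuit Court of Iststead; the Provincial Court of Kelbourne

The Circuit Court of Iststead:
  (a) Holtz Enterprises has its principal place of business in Iststead, which satisfies one of the alternatives. Condition met.
  (b) The amount in controversy is USD 71,250, within the 150,000 dollars ceiling. Satisfied.
  (c) The amount in controversy is 71,250 dollars, which meets the $5,000 floor. Condition met.
  (d) Holtz Enterprises resides in Iststead, which satisfies one of the alternatives. Condition met.
  → The court has jurisdiction.
The Provincial Court of Kelbourne:
  (a) The claim is an employment claim, not a contract claim. And the carve-out is inapplicable — the operative events occurred in Palford, not Kelbourne. Satisfied.
  (b) No such written consent has been filed; the contract was executed in Holhaven, not Kelbourne — no alternative holds. But the amount in controversy is 71,250 dollars, which meets the $5,000 floor, and the 'unless' clause therefore excuses the requirement. Satisfied.
  (c) The plaintiff resides in Holhaven, which is not Kelbourne, so one alternative holds. Condition met.
  (d) The amount in controversy is $71,250, which meets the USD 50,000 floor — that alternative is enough. Condition met.
  → Jurisdiction lies.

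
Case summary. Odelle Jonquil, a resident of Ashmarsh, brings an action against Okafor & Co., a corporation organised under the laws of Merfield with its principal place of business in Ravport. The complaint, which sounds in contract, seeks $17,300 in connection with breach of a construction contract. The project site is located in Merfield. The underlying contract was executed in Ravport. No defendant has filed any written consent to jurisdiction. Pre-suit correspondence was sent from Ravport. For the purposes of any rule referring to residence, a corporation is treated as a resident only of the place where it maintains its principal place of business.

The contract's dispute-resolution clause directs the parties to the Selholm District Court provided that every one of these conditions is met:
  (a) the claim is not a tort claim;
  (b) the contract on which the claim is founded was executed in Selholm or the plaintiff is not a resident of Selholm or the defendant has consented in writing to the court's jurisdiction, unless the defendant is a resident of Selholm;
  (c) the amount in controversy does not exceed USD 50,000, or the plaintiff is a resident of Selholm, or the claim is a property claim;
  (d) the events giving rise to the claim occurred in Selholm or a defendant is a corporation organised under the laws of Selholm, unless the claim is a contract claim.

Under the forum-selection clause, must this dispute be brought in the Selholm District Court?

The Selholm District Court:
  (a) The claim is a contract claim, not a tort claim. Met.
  (b) The plaintiff resides in Ashmarsh, which is not Selholm, so this disjunct is met. Satisfied.
  (c) The amount in controversy is 17,300 dollars, within the 50,000 dollars ceiling, so one alternative holds. Condition met.
  (d) The operative events occurred in Merfield, not Selholm; the corporate defendant(s) are organised in Merfield, not Selholm — none of the alternatives is met. However, the claim is a contract claim, so the 'unless' proviso supplies this condition. Met.
  → The clause applies.

Yes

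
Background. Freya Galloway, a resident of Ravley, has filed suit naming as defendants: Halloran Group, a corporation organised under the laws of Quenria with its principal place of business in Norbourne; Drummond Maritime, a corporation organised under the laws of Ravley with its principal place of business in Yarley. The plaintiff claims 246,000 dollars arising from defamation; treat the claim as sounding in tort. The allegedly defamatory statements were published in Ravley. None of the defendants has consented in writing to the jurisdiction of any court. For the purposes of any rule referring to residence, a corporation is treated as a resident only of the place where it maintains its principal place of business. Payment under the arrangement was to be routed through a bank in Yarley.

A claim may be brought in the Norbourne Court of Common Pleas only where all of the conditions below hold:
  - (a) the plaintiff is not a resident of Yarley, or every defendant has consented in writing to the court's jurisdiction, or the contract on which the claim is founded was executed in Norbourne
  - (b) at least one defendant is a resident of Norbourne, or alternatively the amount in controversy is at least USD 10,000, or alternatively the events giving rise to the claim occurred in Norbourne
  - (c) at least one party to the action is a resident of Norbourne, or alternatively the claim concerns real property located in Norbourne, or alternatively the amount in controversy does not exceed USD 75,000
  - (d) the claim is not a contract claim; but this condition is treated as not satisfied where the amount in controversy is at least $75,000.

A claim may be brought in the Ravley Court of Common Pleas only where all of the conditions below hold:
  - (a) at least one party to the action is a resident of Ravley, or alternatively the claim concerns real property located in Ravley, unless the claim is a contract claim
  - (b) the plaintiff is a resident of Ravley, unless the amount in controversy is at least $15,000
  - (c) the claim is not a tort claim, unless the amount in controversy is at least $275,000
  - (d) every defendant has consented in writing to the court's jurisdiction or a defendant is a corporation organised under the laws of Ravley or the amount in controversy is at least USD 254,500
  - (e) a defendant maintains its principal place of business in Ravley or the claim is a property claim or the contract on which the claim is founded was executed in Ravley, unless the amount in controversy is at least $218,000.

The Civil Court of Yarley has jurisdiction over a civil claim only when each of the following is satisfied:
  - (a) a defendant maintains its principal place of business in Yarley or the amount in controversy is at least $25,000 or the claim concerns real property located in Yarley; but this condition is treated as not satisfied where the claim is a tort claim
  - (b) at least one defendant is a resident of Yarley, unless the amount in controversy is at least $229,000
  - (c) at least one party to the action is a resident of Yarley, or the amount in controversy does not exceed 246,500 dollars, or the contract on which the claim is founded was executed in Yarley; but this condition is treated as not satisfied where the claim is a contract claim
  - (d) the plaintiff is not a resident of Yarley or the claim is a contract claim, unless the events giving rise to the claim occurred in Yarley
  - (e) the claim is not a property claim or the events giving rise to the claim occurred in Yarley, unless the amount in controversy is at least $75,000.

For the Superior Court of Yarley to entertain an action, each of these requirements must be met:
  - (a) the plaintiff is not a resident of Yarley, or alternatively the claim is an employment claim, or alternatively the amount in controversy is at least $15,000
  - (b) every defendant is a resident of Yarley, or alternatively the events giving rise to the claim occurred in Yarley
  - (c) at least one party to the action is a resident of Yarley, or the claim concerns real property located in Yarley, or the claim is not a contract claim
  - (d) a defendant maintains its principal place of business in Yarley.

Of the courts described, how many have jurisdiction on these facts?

The Norbourne Court of Common Pleas:
  (a) The plaintiff resides in Ravley, which is not Yarley, so this disjunct is met. Satisfied.
  (b) Halloran Group resides in Norbourne — that alternative is enough. Condition met.
  (c) Halloran Group resides in Norbourne, so one alternative holds. Met.
  (d) The claim is a tort claim, not a contract claim. However, the amount in controversy is $246,000, which meets the 75,000 dollars floor, which falls within the stated exception and so defeats the condition. Not satisfied.
  → No jurisdiction.
The Ravley Court of Common Pleas:
  (a) Freya Galloway resides in Ravley, so one alternative holds. Satisfied.
  (b) The plaintiff resides in Ravley. Satisfied.
  (c) The claim is a tort claim. The proviso offers no rescue either, since the amount in controversy is 246,000 dollars, below the 275,000 dollars floor. Not satisfied.
  (d) Drummond Maritime is organised under the laws of Ravley, so one alternative holds. Satisfied.
  (e) The corporate defendant(s) have their principal place of business in Norbourne, Yarley, not Ravley; the claim is a tort claim, not a property claim; no contract (and hence no place of execution) is alleged — every alternative fails. However, the amount in controversy is USD 246,000, which meets the USD 218,000 floor, so the 'unless' proviso supplies this condition. Met.
  → The court lacks jurisdiction.
The Civil Court of Yarley:
  (a) Drummond Maritime has its principal place of business in Yarley, which satisfies one of the alternatives. But the claim is a tort claim, triggering the carve-out and defeating this condition. Fails.
  (b) Drummond Maritime resides in Yarley. Satisfied.
  (c) Drummond Maritime resides in Yarley, so this disjunct is met. The exception is not triggered, since the claim is a tort claim, not a contract claim. Met.
  (d) The plaintiff resides in Ravley, which is not Yarley, which satisfies one of the alternatives. Condition met.
  (e) The claim is a tort claim, not a property claim, which satisfies one of the alternatives. Met.
  → Not every requirement is met — no jurisdiction.
The Superior Court of Yarley:
  (a) The plaintiff resides in Ravley, which is not Yarley, so one alternative holds. Condition met.
  (b) The defendants reside as follows — Halloran Group in Norbourne, Drummond Maritime in Yarley — not all in Yarley; the operative events occurred in Ravley, not Yarley — none of the alternatives is met. Condition not met.
  (c) Drummond Maritime resides in Yarley, so this disjunct is met. Condition met.
  (d) Drummond Maritime has its principal place of business in Yarley. Met.
  → Not every requirement is met — no jurisdiction.
No court satisfies all of its conditions.

0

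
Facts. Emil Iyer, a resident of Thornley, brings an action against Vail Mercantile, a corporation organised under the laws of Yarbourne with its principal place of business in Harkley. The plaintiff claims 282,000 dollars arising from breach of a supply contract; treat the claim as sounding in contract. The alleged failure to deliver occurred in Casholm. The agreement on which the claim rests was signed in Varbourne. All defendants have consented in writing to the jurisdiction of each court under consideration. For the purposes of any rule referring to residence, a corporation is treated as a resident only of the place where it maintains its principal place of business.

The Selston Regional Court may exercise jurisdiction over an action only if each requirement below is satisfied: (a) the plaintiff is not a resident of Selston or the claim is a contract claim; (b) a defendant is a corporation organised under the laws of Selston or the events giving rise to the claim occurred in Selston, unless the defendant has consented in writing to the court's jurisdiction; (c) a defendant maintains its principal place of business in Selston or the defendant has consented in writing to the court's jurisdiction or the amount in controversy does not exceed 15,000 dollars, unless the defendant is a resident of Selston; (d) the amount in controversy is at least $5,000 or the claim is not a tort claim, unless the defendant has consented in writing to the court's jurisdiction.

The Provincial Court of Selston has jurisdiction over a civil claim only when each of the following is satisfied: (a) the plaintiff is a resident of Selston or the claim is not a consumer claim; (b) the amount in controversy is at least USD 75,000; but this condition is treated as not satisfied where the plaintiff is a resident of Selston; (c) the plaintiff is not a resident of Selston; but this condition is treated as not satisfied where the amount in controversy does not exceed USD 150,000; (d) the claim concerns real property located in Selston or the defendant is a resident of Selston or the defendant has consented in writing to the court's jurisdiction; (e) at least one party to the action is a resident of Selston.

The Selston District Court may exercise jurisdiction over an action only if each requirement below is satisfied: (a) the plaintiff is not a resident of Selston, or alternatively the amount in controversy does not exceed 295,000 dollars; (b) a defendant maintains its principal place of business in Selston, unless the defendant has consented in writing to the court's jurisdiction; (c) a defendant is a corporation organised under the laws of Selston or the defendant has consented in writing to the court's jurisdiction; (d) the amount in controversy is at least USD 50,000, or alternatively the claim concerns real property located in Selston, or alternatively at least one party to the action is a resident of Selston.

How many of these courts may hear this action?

The Selston Regional Court:
  (a) The plaintiff resides in Thornley, which is not Selston, which satisfies one of the alternatives. Condition met.
  (b) The corporate defendant(s) are organised in Yarbourne, not Selston; the operative events occurred in Casholm, not Selston — no alternative holds. However, every defendant has filed written consent, so the 'unless' proviso supplies this condition. Condition met.
  (c) Every defendant has filed written consent — that alternative is enough. Condition met.
  (d) The amount in controversy is USD 282,000, which meets the USD 5,000 floor, so one alternative holds. Satisfied.
  → Jurisdiction lies.
The Provincial Court of Selston:
  (a) The claim is a contract claim, not a consumer claim — that alternative is enough. Met.
  (b) The amount in controversy is USD 282,000, which meets the 75,000 dollars floor. The exception is not triggered, since the plaintiff resides in Thornley, not Selston. Satisfied.
  (c) The plaintiff resides in Thornley, which is not Selston. The exception is not triggered, since the amount in controversy is $282,000, above the 150,000 dollars ceiling. Met.
  (d) Every defendant has filed written consent — that alternative is enough. Condition met.
  (e) No party resides in Selston. Condition not met.
  → At least one condition fails; no jurisdiction.
The Selston District Court:
  (a) The plaintiff resides in Thornley, which is not Selston, so this disjunct is met. Condition met.
  (b) The corporate defendant(s) have their principal place of business in Harkley, not Selston. But every defendant has filed written consent, and the 'unless' clause therefore excuses the requirement. Condition met.
  (c) Every defendant has filed written consent, which satisfies one of the alternatives. Satisfied.
  (d) The amount in controversy is 282,000 dollars, which meets the $50,000 floor, so this disjunct is met. Satisfied.
  → The court has jurisdiction.
Courts with jurisdiction: the Selston Regional Court, the Selston District Court — 2 in total.

2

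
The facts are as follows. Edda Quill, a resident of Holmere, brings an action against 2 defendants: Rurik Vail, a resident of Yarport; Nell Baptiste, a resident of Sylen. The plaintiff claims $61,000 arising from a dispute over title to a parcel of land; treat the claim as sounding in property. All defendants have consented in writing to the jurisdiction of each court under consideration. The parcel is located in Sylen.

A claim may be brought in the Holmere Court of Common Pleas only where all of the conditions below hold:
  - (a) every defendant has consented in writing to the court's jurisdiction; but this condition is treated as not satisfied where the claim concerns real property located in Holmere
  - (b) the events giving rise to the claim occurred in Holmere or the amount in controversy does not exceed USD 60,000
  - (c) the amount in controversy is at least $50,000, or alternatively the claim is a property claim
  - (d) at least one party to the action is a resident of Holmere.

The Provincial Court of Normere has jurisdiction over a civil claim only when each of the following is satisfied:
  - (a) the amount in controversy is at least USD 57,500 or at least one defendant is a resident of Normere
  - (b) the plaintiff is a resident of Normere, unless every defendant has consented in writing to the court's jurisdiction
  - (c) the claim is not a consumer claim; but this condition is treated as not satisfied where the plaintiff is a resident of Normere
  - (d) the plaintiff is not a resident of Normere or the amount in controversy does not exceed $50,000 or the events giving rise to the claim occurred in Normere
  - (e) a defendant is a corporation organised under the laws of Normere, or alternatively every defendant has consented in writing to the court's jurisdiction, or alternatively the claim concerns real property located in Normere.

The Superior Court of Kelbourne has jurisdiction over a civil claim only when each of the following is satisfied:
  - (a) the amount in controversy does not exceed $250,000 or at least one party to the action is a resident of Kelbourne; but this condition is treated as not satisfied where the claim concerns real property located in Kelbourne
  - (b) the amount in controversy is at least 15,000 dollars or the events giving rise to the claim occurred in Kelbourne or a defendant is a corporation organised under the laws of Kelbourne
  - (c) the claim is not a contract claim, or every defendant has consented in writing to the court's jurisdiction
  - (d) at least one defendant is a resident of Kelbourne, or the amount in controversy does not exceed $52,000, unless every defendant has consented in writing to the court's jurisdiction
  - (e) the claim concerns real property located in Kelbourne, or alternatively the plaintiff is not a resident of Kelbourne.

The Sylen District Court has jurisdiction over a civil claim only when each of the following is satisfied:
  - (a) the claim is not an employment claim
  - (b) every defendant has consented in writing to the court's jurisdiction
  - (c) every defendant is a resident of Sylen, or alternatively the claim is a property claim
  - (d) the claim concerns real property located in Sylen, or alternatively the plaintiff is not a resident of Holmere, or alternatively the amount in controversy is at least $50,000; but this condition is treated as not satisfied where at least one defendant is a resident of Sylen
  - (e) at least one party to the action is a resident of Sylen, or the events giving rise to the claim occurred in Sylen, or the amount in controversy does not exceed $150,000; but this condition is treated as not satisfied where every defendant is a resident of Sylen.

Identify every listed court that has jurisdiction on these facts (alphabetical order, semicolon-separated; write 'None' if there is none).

The Holmere Court of Common Pleas:
  (a) Every defendant has filed written consent. The carve-out does not apply: the property lies in Sylen, not Holmere. Met.
  (b) The operative events occurred in Sylen, not Holmere; the amount in controversy is 61,000 dollars, above the USD 60,000 ceiling — no alternative holds. Fails.
  (c) The amount in controversy is 61,000 dollars, which meets the USD 50,000 floor — that alternative is enough. Met.
  (d) Edda Quill resides in Holmere. Satisfied.
  → No jurisdiction.
The Provincial Court of Normere:
  (a) The amount in controversy is $61,000, which meets the USD 57,500 floor, so one alternative holds. Satisfied.
  (b) The plaintiff resides in Holmere, not Normere. However, every defendant has filed written consent, so the 'unless' proviso supplies this condition. Satisfied.
  (c) The claim is a property claim, not a consumer claim. And the carve-out is inapplicable — the plaintiff resides in Holmere, not Normere. Condition met.
  (d) The plaintiff resides in Holmere, which is not Normere — that alternative is enough. Met.
  (e) Every defendant has filed written consent — that alternative is enough. Condition met.
  → The court has jurisdiction.
The Superior Court of Kelbourne:
  (a) The amount in controversy is 61,000 dollars, within the $250,000 ceiling, so one alternative holds. The exception is not triggered, since the property lies in Sylen, not Kelbourne. Met.
  (b) The amount in controversy is 61,000 dollars, which meets the $15,000 floor, so this disjunct is met. Condition met.
  (c) The claim is a property claim, not a contract claim — that alternative is enough. Satisfied.
  (d) No defendant resides in Kelbourne (they reside in Yarport, Sylen); the amount in controversy is 61,000 dollars, above the 52,000 dollars ceiling — none of the alternatives is met. The proviso rescues it, though: every defendant has filed written consent. Met.
  (e) The plaintiff resides in Holmere, which is not Kelbourne, so this disjunct is met. Satisfied.
  → Jurisdiction lies.
The Sylen District Court:
  (a) The claim is a property claim, not an employment claim. Condition met.
  (b) Every defendant has filed written consent. Met.
  (c) The claim is a property claim, which satisfies one of the alternatives. Met.
  (d) The property lies in Sylen — that alternative is enough. However, Nell Baptiste resides in Sylen, which falls within the stated exception and so defeats the condition. Not met.
  (e) Nell Baptiste resides in Sylen, so one alternative holds. The exception is not triggered, since the defendants reside as follows — Rurik Vail in Yarport, Nell Baptiste in Sylen — not all in Sylen. Satisfied.
  → No jurisdiction.

the Provincial Court of Normere; the Superior Court of Kelbourne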